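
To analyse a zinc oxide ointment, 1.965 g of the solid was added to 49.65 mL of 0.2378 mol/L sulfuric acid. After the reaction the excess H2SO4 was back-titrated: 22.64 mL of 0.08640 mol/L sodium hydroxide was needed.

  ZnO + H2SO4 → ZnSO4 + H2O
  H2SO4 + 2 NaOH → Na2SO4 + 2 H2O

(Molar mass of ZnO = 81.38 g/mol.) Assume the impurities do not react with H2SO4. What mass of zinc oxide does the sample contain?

0.8812 g

n(H2SO4) added = 0.04965 × 0.2378 = 0.01181 mol
n(NaOH) used in back-titration = 0.02264 × 0.08640 = 1.956 × 10^-3 mol
From the 1:2 ratio, n(H2SO4) left over = 1/2 × 1.956 × 10^-3 = 9.780 × 10^-4 mol
n(H2SO4) consumed by analyte = 0.01181 − 9.780 × 10^-4 = 0.01083 mol
n(ZnO) = 0.01083 mol (1:1 ratio)
mass of ZnO = 0.01083 × 81.38 = 0.8812 g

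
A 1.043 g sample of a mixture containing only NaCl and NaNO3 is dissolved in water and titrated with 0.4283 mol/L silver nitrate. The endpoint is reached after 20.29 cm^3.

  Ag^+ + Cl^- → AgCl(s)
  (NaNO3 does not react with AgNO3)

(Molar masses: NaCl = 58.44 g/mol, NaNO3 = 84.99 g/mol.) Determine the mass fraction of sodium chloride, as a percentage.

48.69 %

n(AgNO3) = 0.02029 × 0.4283 = 8.690 × 10^-3 mol
Let x = n(NaCl), y = n(NaNO3).
Titrant: 1x = 8.690 × 10^-3;  mass: 58.44x + 84.99y = 1.043
Solving, x = 8.690 × 10^-3 mol, y = 6.297 × 10^-3 mol
mass of NaCl = 8.690 × 10^-3 × 58.44 = 0.5079 g
% NaCl = 0.5079 / 1.043 × 100 = 48.69 %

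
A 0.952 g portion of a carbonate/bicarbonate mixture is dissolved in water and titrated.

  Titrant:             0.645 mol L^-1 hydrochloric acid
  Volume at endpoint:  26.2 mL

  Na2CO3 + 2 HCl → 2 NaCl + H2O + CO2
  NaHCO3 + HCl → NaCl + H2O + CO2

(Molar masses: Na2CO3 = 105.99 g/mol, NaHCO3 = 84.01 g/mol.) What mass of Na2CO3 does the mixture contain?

0.799 g

n(HCl) = 0.0262 × 0.645 = 0.0169 mol
Let x = n(Na2CO3), y = n(NaHCO3).
Titrant: 2x + 1y = 0.0169;  mass: 105.99x + 84.01y = 0.952
Solving, x = 7.54 × 10^-3 mol, y = 1.82 × 10^-3 mol
mass of Na2CO3 = 7.54 × 10^-3 × 105.99 = 0.799 g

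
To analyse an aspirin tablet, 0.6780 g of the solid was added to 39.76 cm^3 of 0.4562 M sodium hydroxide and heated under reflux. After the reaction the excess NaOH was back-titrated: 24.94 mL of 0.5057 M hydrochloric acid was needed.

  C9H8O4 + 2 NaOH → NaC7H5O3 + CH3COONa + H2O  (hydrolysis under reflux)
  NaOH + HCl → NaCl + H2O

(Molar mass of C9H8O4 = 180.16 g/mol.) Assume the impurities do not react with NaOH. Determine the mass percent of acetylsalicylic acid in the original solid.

n(NaOH) added = 0.03976 × 0.4562 = 0.01814 mol
n(HCl) used in back-titration = 0.02494 × 0.5057 = 0.01261 mol
n(NaOH) left over = 0.01261 mol (1:1 ratio)
n(NaOH) consumed by analyte = 0.01814 − 0.01261 = 5.526 × 10^-3 mol
From the 1:2 ratio, n(C9H8O4) = 1/2 × 5.526 × 10^-3 = 2.763 × 10^-3 mol
mass of C9H8O4 = 2.763 × 10^-3 × 180.16 = 0.4978 g
% C9H8O4 = 0.4978 / 0.6780 × 100 = 73.42 %

73.42 %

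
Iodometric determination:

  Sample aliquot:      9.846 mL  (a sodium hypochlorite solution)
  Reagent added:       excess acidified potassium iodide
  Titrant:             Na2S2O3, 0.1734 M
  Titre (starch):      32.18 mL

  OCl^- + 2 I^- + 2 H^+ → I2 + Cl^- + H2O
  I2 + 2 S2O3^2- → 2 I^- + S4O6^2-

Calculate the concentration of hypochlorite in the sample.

0.2834 M

n(S2O3^2-) = 0.03218 × 0.1734 = 5.580 × 10^-3 mol
n(I2) = n(S2O3^2-)/2 = 2.790 × 10^-3 mol
n(OCl^-) in the aliquot = 2.790 × 10^-3 mol (1:1 ratio)
[OCl^-] = 2.790 × 10^-3 / 0.009846 = 0.2834 mol/L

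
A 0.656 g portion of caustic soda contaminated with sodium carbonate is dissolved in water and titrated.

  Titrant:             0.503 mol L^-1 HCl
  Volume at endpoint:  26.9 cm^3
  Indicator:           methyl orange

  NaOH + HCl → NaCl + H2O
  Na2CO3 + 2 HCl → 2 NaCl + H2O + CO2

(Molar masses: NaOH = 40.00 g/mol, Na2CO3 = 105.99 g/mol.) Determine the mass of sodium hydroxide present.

n(HCl) = 0.0269 × 0.503 = 0.0135 mol
Let x = n(NaOH), y = n(Na2CO3).
Titrant: 1x + 2y = 0.0135;  mass: 40.00x + 105.99y = 0.656
Solving, x = 4.70 × 10^-3 mol, y = 4.42 × 10^-3 mol
mass of NaOH = 4.70 × 10^-3 × 40.00 = 0.188 g

0.188 g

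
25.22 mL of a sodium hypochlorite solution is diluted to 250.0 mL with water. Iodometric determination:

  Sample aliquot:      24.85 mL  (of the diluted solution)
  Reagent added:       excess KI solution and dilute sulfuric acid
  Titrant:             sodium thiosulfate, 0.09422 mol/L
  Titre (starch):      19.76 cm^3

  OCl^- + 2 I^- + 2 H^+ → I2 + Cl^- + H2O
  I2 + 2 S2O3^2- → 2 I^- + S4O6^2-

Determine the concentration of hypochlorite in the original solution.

0.3713 mol/L

n(S2O3^2-) = 0.01976 × 0.09422 = 1.862 × 10^-3 mol
n(I2) = n(S2O3^2-)/2 = 9.309 × 10^-4 mol
n(OCl^-) in the aliquot = 9.309 × 10^-4 mol (1:1 ratio)
[OCl^-]_dilute = 9.309 × 10^-4 / 0.02485 = 0.03746 mol/L
[OCl^-]_original = 0.03746 × 250.0/25.22 = 0.3713 mol/L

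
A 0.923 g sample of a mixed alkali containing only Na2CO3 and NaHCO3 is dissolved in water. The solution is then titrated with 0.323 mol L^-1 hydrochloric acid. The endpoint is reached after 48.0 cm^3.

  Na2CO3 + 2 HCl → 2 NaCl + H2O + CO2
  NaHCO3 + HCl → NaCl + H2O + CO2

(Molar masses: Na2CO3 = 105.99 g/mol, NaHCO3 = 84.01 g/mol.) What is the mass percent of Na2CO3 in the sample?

n(HCl) = 0.0480 × 0.323 = 0.0155 mol
Let x = n(Na2CO3), y = n(NaHCO3).
Titrant: 2x + 1y = 0.0155;  mass: 105.99x + 84.01y = 0.923
Solving, x = 6.12 × 10^-3 mol, y = 3.27 × 10^-3 mol
mass of Na2CO3 = 6.12 × 10^-3 × 105.99 = 0.648 g
% Na2CO3 = 0.648 / 0.923 × 100 = 70.3 %

70.3 %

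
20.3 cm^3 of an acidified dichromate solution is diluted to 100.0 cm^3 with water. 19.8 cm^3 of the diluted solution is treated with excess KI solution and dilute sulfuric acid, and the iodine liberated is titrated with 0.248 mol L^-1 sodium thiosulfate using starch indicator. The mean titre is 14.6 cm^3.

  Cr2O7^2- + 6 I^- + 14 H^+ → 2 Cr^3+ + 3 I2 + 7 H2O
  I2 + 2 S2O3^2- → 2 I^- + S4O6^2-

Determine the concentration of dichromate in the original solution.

n(S2O3^2-) = 0.0146 × 0.248 = 3.62 × 10^-3 mol
n(I2) = n(S2O3^2-)/2 = 1.81 × 10^-3 mol
From the 1:3 ratio, n(Cr2O7^2-) in the aliquot = 1/3 × 1.81 × 10^-3 = 6.03 × 10^-4 mol
[Cr2O7^2-]_dilute = 6.03 × 10^-4 / 0.0198 = 0.0305 mol/L
[Cr2O7^2-]_original = 0.0305 × 100.0/20.3 = 0.150 mol/L

0.150 mol/L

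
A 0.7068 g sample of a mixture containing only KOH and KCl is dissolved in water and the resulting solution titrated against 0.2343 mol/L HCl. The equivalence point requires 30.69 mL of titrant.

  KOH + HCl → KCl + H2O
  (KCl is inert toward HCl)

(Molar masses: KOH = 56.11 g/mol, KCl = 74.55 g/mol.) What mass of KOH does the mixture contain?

n(HCl) = 0.03069 × 0.2343 = 7.191 × 10^-3 mol
Let x = n(KOH), y = n(KCl).
Titrant: 1x = 7.191 × 10^-3;  mass: 56.11x + 74.55y = 0.7068
Solving, x = 7.191 × 10^-3 mol, y = 4.069 × 10^-3 mol
mass of KOH = 7.191 × 10^-3 × 56.11 = 0.4035 g

0.4035 g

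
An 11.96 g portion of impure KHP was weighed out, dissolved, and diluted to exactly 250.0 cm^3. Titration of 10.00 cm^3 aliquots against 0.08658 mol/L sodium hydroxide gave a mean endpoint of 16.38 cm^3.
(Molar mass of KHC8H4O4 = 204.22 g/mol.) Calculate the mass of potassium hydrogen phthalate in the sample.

7.241 g

KHC8H4O4 + NaOH → KNaC8H4O4 + H2O
n(NaOH) per titration = 0.01638 × 0.08658 = 1.418 × 10^-3 mol
n(KHC8H4O4) in each aliquot = 1.418 × 10^-3 mol (1:1 ratio)
n(KHC8H4O4) in the whole flask = 1.418 × 10^-3 × 250.0/10.00 = 0.03545 mol
mass of KHC8H4O4 = 0.03545 × 204.22 = 7.241 g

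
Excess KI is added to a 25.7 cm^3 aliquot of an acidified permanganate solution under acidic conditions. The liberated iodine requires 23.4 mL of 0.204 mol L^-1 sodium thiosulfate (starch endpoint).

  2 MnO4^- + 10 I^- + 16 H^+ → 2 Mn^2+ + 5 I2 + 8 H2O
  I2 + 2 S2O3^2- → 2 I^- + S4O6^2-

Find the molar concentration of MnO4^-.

0.0371 mol/L

n(S2O3^2-) = 0.0234 × 0.204 = 4.77 × 10^-3 mol
n(I2) = n(S2O3^2-)/2 = 2.39 × 10^-3 mol
From the 2:5 ratio, n(MnO4^-) in the aliquot = 2/5 × 2.39 × 10^-3 = 9.55 × 10^-4 mol
[MnO4^-] = 9.55 × 10^-4 / 0.0257 = 0.0371 mol/L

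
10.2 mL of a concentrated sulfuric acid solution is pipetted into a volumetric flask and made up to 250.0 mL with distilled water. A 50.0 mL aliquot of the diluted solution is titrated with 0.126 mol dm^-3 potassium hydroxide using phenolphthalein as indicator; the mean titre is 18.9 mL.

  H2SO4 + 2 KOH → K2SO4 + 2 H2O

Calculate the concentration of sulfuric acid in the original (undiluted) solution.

n(KOH) = 0.0189 × 0.126 = 2.38 × 10^-3 mol
From the 1:2 ratio, n(H2SO4) in the aliquot = 1/2 × 2.38 × 10^-3 = 1.19 × 10^-3 mol
[H2SO4]_dilute = 1.19 × 10^-3 / 0.0500 = 0.0238 mol/L
Dilution factor = 250.0 / 10.2 = 24.51
[H2SO4]_stock = 0.0238 × 24.51 = 0.584 mol/L

0.584 mol/L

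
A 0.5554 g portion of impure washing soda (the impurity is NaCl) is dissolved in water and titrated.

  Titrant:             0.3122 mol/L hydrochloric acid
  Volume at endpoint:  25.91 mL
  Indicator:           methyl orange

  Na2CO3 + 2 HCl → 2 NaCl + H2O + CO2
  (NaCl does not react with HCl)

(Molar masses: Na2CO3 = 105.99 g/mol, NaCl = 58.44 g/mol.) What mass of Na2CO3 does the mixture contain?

0.4287 g

n(HCl) = 0.02591 × 0.3122 = 8.089 × 10^-3 mol
Let x = n(Na2CO3), y = n(NaCl).
Titrant: 2x = 8.089 × 10^-3;  mass: 105.99x + 58.44y = 0.5554
Solving, x = 4.045 × 10^-3 mol, y = 2.168 × 10^-3 mol
mass of Na2CO3 = 4.045 × 10^-3 × 105.99 = 0.4287 g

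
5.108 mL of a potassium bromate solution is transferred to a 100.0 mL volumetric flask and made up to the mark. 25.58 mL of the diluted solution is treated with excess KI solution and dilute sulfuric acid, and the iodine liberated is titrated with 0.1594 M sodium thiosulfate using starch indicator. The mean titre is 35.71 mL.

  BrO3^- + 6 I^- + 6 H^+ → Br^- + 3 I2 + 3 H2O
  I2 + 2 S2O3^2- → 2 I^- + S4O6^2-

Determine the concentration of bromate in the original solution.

0.7261 M

n(S2O3^2-) = 0.03571 × 0.1594 = 5.692 × 10^-3 mol
n(I2) = n(S2O3^2-)/2 = 2.846 × 10^-3 mol
From the 1:3 ratio, n(BrO3^-) in the aliquot = 1/3 × 2.846 × 10^-3 = 9.487 × 10^-4 mol
[BrO3^-]_dilute = 9.487 × 10^-4 / 0.02558 = 0.03709 mol/L
[BrO3^-]_original = 0.03709 × 100.0/5.108 = 0.7261 mol/L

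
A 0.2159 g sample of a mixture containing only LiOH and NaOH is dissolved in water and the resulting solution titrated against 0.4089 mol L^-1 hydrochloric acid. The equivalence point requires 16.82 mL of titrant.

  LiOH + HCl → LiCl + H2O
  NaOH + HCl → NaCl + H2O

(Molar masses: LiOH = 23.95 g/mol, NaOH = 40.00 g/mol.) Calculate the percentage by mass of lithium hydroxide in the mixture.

40.92 %

n(HCl) = 0.01682 × 0.4089 = 6.878 × 10^-3 mol
Let x = n(LiOH), y = n(NaOH).
Titrant: 1x + 1y = 6.878 × 10^-3;  mass: 23.95x + 40.00y = 0.2159
Solving, x = 3.689 × 10^-3 mol, y = 3.189 × 10^-3 mol
mass of LiOH = 3.689 × 10^-3 × 23.95 = 0.08835 g
% LiOH = 0.08835 / 0.2159 × 100 = 40.92 %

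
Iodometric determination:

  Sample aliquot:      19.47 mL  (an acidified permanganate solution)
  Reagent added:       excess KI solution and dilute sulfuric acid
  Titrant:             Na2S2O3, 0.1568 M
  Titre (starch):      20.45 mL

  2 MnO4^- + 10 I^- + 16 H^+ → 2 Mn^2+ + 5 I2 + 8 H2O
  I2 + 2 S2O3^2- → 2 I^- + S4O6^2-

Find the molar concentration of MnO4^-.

0.03294 M

n(S2O3^2-) = 0.02045 × 0.1568 = 3.207 × 10^-3 mol
n(I2) = n(S2O3^2-)/2 = 1.603 × 10^-3 mol
From the 2:5 ratio, n(MnO4^-) in the aliquot = 2/5 × 1.603 × 10^-3 = 6.413 × 10^-4 mol
[MnO4^-] = 6.413 × 10^-4 / 0.01947 = 0.03294 mol/L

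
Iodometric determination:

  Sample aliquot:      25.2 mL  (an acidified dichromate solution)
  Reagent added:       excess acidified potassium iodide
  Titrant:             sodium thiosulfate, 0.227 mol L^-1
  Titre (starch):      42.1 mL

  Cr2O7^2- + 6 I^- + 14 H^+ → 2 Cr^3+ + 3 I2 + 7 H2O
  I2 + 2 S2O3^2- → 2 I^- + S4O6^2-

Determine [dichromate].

n(S2O3^2-) = 0.0421 × 0.227 = 9.56 × 10^-3 mol
n(I2) = n(S2O3^2-)/2 = 4.78 × 10^-3 mol
From the 1:3 ratio, n(Cr2O7^2-) in the aliquot = 1/3 × 4.78 × 10^-3 = 1.59 × 10^-3 mol
[Cr2O7^2-] = 1.59 × 10^-3 / 0.0252 = 0.0632 mol/L

0.0632 mol/L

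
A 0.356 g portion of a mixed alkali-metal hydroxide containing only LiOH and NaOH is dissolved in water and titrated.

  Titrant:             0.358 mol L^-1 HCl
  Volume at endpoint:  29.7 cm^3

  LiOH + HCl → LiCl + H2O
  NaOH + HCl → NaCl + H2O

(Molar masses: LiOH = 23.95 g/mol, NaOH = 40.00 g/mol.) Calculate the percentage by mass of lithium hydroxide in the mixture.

29.0 %

n(HCl) = 0.0297 × 0.358 = 0.0106 mol
Let x = n(LiOH), y = n(NaOH).
Titrant: 1x + 1y = 0.0106;  mass: 23.95x + 40.00y = 0.356
Solving, x = 4.32 × 10^-3 mol, y = 6.31 × 10^-3 mol
mass of LiOH = 4.32 × 10^-3 × 23.95 = 0.103 g
% LiOH = 0.103 / 0.356 × 100 = 29.0 %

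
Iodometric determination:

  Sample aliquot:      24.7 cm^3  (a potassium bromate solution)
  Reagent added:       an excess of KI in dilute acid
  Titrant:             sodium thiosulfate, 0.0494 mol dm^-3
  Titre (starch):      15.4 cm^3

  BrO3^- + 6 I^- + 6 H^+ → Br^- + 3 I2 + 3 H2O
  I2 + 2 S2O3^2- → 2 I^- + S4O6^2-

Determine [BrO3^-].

0.00513 mol/L

n(S2O3^2-) = 0.0154 × 0.0494 = 7.61 × 10^-4 mol
n(I2) = n(S2O3^2-)/2 = 3.80 × 10^-4 mol
From the 1:3 ratio, n(BrO3^-) in the aliquot = 1/3 × 3.80 × 10^-4 = 1.27 × 10^-4 mol
[BrO3^-] = 1.27 × 10^-4 / 0.0247 = 0.00513 mol/L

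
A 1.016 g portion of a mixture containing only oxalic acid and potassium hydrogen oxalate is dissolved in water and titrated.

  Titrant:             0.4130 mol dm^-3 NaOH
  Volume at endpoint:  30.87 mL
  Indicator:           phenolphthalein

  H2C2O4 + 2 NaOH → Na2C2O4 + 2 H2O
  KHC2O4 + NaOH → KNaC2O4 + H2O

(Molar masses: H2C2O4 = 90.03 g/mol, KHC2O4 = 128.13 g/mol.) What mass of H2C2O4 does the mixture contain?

n(NaOH) = 0.03087 × 0.4130 = 0.01275 mol
Let x = n(H2C2O4), y = n(KHC2O4).
Titrant: 2x + 1y = 0.01275;  mass: 90.03x + 128.13y = 1.016
Solving, x = 3.715 × 10^-3 mol, y = 5.319 × 10^-3 mol
mass of H2C2O4 = 3.715 × 10^-3 × 90.03 = 0.3345 g

0.3345 g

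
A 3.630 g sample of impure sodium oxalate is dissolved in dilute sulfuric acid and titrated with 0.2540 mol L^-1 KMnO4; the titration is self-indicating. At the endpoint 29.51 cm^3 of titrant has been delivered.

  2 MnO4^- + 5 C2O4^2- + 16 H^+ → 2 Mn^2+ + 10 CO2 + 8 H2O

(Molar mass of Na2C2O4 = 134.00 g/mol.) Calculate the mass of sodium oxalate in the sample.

n(KMnO4) = 0.02951 L × 0.2540 mol/L = 7.496 × 10^-3 mol
From the 5:2 ratio, n(Na2C2O4) = 5/2 × 7.496 × 10^-3 = 0.01874 mol
mass of Na2C2O4 = 0.01874 × 134.00 g/mol = 2.511 g

2.511 g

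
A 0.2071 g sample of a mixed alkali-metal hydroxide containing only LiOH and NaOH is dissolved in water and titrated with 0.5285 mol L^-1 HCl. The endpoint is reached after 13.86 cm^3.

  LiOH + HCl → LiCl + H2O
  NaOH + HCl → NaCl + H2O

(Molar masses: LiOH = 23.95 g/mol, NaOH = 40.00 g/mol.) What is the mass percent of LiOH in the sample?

61.89 %

n(HCl) = 0.01386 × 0.5285 = 7.325 × 10^-3 mol
Let x = n(LiOH), y = n(NaOH).
Titrant: 1x + 1y = 7.325 × 10^-3;  mass: 23.95x + 40.00y = 0.2071
Solving, x = 5.352 × 10^-3 mol, y = 1.973 × 10^-3 mol
mass of LiOH = 5.352 × 10^-3 × 23.95 = 0.1282 g
% LiOH = 0.1282 / 0.2071 × 100 = 61.89 %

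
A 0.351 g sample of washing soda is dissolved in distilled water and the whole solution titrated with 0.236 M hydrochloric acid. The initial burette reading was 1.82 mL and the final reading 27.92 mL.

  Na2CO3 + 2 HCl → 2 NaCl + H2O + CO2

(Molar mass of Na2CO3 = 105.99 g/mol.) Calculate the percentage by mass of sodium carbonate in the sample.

n(HCl) = 0.0261 L × 0.236 mol/L = 6.16 × 10^-3 mol
From the 1:2 ratio, n(Na2CO3) = 1/2 × 6.16 × 10^-3 = 3.08 × 10^-3 mol
mass of Na2CO3 = 3.08 × 10^-3 × 105.99 g/mol = 0.326 g
% Na2CO3 = 0.326 / 0.351 × 100 = 93.0 %

93.0 %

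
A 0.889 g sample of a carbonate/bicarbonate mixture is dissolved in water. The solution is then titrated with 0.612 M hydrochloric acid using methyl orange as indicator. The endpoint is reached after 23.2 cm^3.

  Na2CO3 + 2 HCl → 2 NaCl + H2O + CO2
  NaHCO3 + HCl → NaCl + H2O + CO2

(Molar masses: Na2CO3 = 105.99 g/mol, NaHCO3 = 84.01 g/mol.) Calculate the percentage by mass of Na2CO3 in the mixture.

n(HCl) = 0.0232 × 0.612 = 0.0142 mol
Let x = n(Na2CO3), y = n(NaHCO3).
Titrant: 2x + 1y = 0.0142;  mass: 105.99x + 84.01y = 0.889
Solving, x = 4.90 × 10^-3 mol, y = 4.40 × 10^-3 mol
mass of Na2CO3 = 4.90 × 10^-3 × 105.99 = 0.519 g
% Na2CO3 = 0.519 / 0.889 × 100 = 58.4 %

58.4 %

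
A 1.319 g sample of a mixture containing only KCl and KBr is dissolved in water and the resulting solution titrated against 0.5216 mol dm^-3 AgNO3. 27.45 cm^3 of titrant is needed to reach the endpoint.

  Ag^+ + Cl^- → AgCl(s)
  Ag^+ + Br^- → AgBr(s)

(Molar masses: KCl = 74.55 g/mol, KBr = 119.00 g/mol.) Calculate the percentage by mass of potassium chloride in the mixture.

n(AgNO3) = 0.02745 × 0.5216 = 0.01432 mol
Let x = n(KCl), y = n(KBr).
Titrant: 1x + 1y = 0.01432;  mass: 74.55x + 119.00y = 1.319
Solving, x = 8.658 × 10^-3 mol, y = 5.660 × 10^-3 mol
mass of KCl = 8.658 × 10^-3 × 74.55 = 0.6454 g
% KCl = 0.6454 / 1.319 × 100 = 48.93 %

48.93 %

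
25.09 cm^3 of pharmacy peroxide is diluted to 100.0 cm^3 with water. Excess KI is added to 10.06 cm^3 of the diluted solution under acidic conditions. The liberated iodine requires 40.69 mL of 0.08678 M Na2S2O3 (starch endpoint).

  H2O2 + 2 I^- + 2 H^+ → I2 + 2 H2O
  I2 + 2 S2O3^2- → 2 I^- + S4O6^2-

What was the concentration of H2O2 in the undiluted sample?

n(S2O3^2-) = 0.04069 × 0.08678 = 3.531 × 10^-3 mol
n(I2) = n(S2O3^2-)/2 = 1.766 × 10^-3 mol
n(H2O2) in the aliquot = 1.766 × 10^-3 mol (1:1 ratio)
[H2O2]_dilute = 1.766 × 10^-3 / 0.01006 = 0.1755 mol/L
[H2O2]_original = 0.1755 × 100.0/25.09 = 0.6995 mol/L

0.6995 M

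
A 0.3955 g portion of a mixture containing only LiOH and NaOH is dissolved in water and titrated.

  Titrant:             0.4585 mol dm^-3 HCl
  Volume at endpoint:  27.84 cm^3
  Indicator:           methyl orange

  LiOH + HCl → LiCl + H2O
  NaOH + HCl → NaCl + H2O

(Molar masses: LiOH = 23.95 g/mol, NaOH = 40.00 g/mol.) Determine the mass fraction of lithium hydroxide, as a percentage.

n(HCl) = 0.02784 × 0.4585 = 0.01276 mol
Let x = n(LiOH), y = n(NaOH).
Titrant: 1x + 1y = 0.01276;  mass: 23.95x + 40.00y = 0.3955
Solving, x = 7.170 × 10^-3 mol, y = 5.594 × 10^-3 mol
mass of LiOH = 7.170 × 10^-3 × 23.95 = 0.1717 g
% LiOH = 0.1717 / 0.3955 × 100 = 43.42 %

43.42 %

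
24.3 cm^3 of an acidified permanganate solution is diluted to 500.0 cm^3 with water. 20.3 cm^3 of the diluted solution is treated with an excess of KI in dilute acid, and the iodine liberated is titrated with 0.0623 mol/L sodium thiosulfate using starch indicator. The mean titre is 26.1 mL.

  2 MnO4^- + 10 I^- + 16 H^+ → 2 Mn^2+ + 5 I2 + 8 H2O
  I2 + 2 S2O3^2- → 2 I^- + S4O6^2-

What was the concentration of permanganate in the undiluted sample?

n(S2O3^2-) = 0.0261 × 0.0623 = 1.63 × 10^-3 mol
n(I2) = n(S2O3^2-)/2 = 8.13 × 10^-4 mol
From the 2:5 ratio, n(MnO4^-) in the aliquot = 2/5 × 8.13 × 10^-4 = 3.25 × 10^-4 mol
[MnO4^-]_dilute = 3.25 × 10^-4 / 0.0203 = 0.0160 mol/L
[MnO4^-]_original = 0.0160 × 500.0/24.3 = 0.330 mol/L

0.330 mol/L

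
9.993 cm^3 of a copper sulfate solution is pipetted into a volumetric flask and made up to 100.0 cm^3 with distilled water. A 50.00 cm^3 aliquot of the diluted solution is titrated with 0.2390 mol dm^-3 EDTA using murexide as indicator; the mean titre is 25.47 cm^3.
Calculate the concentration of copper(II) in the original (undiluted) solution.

Cu^2+ + EDTA^4- → [Cu(EDTA)]^2-
n(EDTA) = 0.02547 × 0.2390 = 6.087 × 10^-3 mol
n(Cu2+) in the aliquot = 6.087 × 10^-3 mol (1:1 ratio)
[Cu2+]_dilute = 6.087 × 10^-3 / 0.05000 = 0.1217 mol/L
Dilution factor = 100.0 / 9.993 = 10.01
[Cu2+]_stock = 0.1217 × 10.01 = 1.218 mol/L

1.218 mol/L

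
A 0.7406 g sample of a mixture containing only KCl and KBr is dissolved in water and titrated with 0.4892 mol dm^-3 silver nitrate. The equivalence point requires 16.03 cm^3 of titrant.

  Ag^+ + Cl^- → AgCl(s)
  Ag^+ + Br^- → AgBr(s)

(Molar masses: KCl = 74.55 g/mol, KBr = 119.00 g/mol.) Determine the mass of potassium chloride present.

n(AgNO3) = 0.01603 × 0.4892 = 7.842 × 10^-3 mol
Let x = n(KCl), y = n(KBr).
Titrant: 1x + 1y = 7.842 × 10^-3;  mass: 74.55x + 119.00y = 0.7406
Solving, x = 4.333 × 10^-3 mol, y = 3.509 × 10^-3 mol
mass of KCl = 4.333 × 10^-3 × 74.55 = 0.3230 g

0.3230 g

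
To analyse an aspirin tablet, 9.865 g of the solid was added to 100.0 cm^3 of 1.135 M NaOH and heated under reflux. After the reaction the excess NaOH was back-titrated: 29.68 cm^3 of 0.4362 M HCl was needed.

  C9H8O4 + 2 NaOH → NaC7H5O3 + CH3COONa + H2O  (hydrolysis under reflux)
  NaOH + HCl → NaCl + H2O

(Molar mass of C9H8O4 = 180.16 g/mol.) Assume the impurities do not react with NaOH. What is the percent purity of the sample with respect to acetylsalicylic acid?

91.82 %

n(NaOH) added = 0.1000 × 1.135 = 0.1135 mol
n(HCl) used in back-titration = 0.02968 × 0.4362 = 0.01295 mol
n(NaOH) left over = 0.01295 mol (1:1 ratio)
n(NaOH) consumed by analyte = 0.1135 − 0.01295 = 0.1006 mol
From the 1:2 ratio, n(C9H8O4) = 1/2 × 0.1006 = 0.05028 mol
mass of C9H8O4 = 0.05028 × 180.16 = 9.058 g
% C9H8O4 = 9.058 / 9.865 × 100 = 91.82 %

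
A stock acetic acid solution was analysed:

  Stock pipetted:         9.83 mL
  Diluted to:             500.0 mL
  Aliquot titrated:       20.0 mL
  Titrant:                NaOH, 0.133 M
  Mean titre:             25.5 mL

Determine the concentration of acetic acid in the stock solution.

CH3COOH + NaOH → CH3COONa + H2O
n(NaOH) = 0.0255 × 0.133 = 3.39 × 10^-3 mol
n(CH3COOH) in the aliquot = 3.39 × 10^-3 mol (1:1 ratio)
[CH3COOH]_dilute = 3.39 × 10^-3 / 0.0200 = 0.170 mol/L
Dilution factor = 500.0 / 9.83 = 50.86
[CH3COOH]_stock = 0.170 × 50.86 = 8.63 mol/L

8.63 M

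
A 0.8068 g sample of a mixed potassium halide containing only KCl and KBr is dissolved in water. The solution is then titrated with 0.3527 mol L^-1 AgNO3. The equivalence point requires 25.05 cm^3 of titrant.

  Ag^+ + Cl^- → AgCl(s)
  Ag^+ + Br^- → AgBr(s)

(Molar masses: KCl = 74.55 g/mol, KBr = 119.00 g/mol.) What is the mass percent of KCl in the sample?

n(AgNO3) = 0.02505 × 0.3527 = 8.835 × 10^-3 mol
Let x = n(KCl), y = n(KBr).
Titrant: 1x + 1y = 8.835 × 10^-3;  mass: 74.55x + 119.00y = 0.8068
Solving, x = 5.502 × 10^-3 mol, y = 3.333 × 10^-3 mol
mass of KCl = 5.502 × 10^-3 × 74.55 = 0.4102 g
% KCl = 0.4102 / 0.8068 × 100 = 50.84 %

50.84 %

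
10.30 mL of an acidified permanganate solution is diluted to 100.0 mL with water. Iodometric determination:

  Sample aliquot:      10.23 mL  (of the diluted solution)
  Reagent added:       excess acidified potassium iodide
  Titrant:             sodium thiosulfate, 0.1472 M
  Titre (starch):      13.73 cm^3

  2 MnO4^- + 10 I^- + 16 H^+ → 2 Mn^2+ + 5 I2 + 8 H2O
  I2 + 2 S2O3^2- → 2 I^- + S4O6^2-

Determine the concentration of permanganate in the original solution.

0.3836 M

n(S2O3^2-) = 0.01373 × 0.1472 = 2.021 × 10^-3 mol
n(I2) = n(S2O3^2-)/2 = 1.011 × 10^-3 mol
From the 2:5 ratio, n(MnO4^-) in the aliquot = 2/5 × 1.011 × 10^-3 = 4.042 × 10^-4 mol
[MnO4^-]_dilute = 4.042 × 10^-4 / 0.01023 = 0.03951 mol/L
[MnO4^-]_original = 0.03951 × 100.0/10.30 = 0.3836 mol/L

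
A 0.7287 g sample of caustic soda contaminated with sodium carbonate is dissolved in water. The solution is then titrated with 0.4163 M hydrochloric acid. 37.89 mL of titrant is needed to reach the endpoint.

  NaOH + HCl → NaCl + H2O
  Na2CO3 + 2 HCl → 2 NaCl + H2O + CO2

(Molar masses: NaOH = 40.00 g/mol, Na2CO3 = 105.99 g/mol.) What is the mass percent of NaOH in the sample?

45.29 %

n(HCl) = 0.03789 × 0.4163 = 0.01577 mol
Let x = n(NaOH), y = n(Na2CO3).
Titrant: 1x + 2y = 0.01577;  mass: 40.00x + 105.99y = 0.7287
Solving, x = 8.251 × 10^-3 mol, y = 3.761 × 10^-3 mol
mass of NaOH = 8.251 × 10^-3 × 40.00 = 0.3300 g
% NaOH = 0.3300 / 0.7287 × 100 = 45.29 %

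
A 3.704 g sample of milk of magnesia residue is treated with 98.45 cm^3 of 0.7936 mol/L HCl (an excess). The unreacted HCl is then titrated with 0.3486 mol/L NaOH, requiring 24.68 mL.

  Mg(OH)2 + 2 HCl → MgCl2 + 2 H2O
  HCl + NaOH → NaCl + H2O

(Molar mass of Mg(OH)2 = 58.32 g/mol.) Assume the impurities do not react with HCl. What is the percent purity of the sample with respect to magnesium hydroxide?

n(HCl) added = 0.09845 × 0.7936 = 0.07813 mol
n(NaOH) used in back-titration = 0.02468 × 0.3486 = 8.603 × 10^-3 mol
n(HCl) left over = 8.603 × 10^-3 mol (1:1 ratio)
n(HCl) consumed by analyte = 0.07813 − 8.603 × 10^-3 = 0.06953 mol
From the 1:2 ratio, n(Mg(OH)2) = 1/2 × 0.06953 = 0.03476 mol
mass of Mg(OH)2 = 0.03476 × 58.32 = 2.027 g
% Mg(OH)2 = 2.027 / 3.704 × 100 = 54.74 %

54.74 %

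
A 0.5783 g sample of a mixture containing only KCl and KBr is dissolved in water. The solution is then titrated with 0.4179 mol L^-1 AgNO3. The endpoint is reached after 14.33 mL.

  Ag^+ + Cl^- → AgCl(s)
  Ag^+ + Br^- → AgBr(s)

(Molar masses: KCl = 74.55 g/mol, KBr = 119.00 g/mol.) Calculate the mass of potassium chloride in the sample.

n(AgNO3) = 0.01433 × 0.4179 = 5.989 × 10^-3 mol
Let x = n(KCl), y = n(KBr).
Titrant: 1x + 1y = 5.989 × 10^-3;  mass: 74.55x + 119.00y = 0.5783
Solving, x = 3.022 × 10^-3 mol, y = 2.966 × 10^-3 mol
mass of KCl = 3.022 × 10^-3 × 74.55 = 0.2253 g

0.2253 g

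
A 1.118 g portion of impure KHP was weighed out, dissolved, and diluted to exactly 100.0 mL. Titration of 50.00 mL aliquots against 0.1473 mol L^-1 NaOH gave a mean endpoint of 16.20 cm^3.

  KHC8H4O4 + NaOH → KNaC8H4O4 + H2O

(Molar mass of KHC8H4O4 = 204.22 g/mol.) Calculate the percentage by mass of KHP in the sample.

n(NaOH) per titration = 0.01620 × 0.1473 = 2.386 × 10^-3 mol
n(KHC8H4O4) in each aliquot = 2.386 × 10^-3 mol (1:1 ratio)
n(KHC8H4O4) in the whole flask = 2.386 × 10^-3 × 100.0/50.00 = 4.773 × 10^-3 mol
mass of KHC8H4O4 = 4.773 × 10^-3 × 204.22 = 0.9746 g
% KHC8H4O4 = 0.9746 / 1.118 × 100 = 87.18 %

87.18 %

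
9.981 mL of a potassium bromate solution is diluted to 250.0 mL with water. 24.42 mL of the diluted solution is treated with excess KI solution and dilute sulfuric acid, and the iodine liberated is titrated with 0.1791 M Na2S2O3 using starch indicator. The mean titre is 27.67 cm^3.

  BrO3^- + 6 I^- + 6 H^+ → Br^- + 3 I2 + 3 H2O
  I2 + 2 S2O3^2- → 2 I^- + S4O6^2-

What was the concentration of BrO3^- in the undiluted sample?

n(S2O3^2-) = 0.02767 × 0.1791 = 4.956 × 10^-3 mol
n(I2) = n(S2O3^2-)/2 = 2.478 × 10^-3 mol
From the 1:3 ratio, n(BrO3^-) in the aliquot = 1/3 × 2.478 × 10^-3 = 8.259 × 10^-4 mol
[BrO3^-]_dilute = 8.259 × 10^-4 / 0.02442 = 0.03382 mol/L
[BrO3^-]_original = 0.03382 × 250.0/9.981 = 0.8472 mol/L

0.8472 M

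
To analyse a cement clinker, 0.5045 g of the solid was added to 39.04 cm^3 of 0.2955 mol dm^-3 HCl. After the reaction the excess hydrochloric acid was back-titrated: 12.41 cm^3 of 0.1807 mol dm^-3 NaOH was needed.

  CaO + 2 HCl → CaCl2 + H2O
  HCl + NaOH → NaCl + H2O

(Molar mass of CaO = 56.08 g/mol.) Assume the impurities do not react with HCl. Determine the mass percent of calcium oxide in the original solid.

51.65 %

n(HCl) added = 0.03904 × 0.2955 = 0.01154 mol
n(NaOH) used in back-titration = 0.01241 × 0.1807 = 2.242 × 10^-3 mol
n(HCl) left over = 2.242 × 10^-3 mol (1:1 ratio)
n(HCl) consumed by analyte = 0.01154 − 2.242 × 10^-3 = 9.294 × 10^-3 mol
From the 1:2 ratio, n(CaO) = 1/2 × 9.294 × 10^-3 = 4.647 × 10^-3 mol
mass of CaO = 4.647 × 10^-3 × 56.08 = 0.2606 g
% CaO = 0.2606 / 0.5045 × 100 = 51.65 %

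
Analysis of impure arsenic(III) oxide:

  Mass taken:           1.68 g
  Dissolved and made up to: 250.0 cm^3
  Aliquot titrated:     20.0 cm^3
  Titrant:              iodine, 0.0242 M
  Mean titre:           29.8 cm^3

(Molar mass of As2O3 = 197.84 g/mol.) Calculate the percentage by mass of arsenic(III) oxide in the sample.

As2O3 + 2 I2 + 2 H2O → As2O5 + 4 HI
n(I2) per titration = 0.0298 × 0.0242 = 7.21 × 10^-4 mol
From the 1:2 ratio, n(As2O3) in each aliquot = 1/2 × 7.21 × 10^-4 = 3.61 × 10^-4 mol
n(As2O3) in the whole flask = 3.61 × 10^-4 × 250.0/20.0 = 4.51 × 10^-3 mol
mass of As2O3 = 4.51 × 10^-3 × 197.84 = 0.892 g
% As2O3 = 0.892 / 1.68 × 100 = 53.1 %

53.1 %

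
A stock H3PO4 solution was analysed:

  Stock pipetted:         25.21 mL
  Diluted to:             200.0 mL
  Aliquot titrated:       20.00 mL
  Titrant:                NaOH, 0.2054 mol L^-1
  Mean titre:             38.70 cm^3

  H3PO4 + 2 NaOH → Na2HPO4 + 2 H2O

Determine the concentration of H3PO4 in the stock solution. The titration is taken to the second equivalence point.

1.577 mol/L

n(NaOH) = 0.03870 × 0.2054 = 7.949 × 10^-3 mol
From the 1:2 ratio, n(H3PO4) in the aliquot = 1/2 × 7.949 × 10^-3 = 3.974 × 10^-3 mol
[H3PO4]_dilute = 3.974 × 10^-3 / 0.02000 = 0.1987 mol/L
Dilution factor = 200.0 / 25.21 = 7.933
[H3PO4]_stock = 0.1987 × 7.933 = 1.577 mol/L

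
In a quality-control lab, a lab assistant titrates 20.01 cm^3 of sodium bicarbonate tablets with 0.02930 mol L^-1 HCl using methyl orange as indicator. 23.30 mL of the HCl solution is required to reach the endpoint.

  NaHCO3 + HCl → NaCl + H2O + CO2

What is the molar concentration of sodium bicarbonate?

0.03412 mol/L

n(HCl) = 0.02330 L × 0.02930 mol/L = 6.827 × 10^-4 mol
n(NaHCO3) = 6.827 × 10^-4 mol (1:1 mole ratio)
[NaHCO3] = 6.827 × 10^-4 mol / 0.02001 L = 0.03412 mol/L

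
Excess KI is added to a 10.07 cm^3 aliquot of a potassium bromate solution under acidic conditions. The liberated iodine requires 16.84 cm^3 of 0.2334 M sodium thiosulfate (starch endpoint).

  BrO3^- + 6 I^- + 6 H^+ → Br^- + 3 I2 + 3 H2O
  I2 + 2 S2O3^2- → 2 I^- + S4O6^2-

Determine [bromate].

n(S2O3^2-) = 0.01684 × 0.2334 = 3.930 × 10^-3 mol
n(I2) = n(S2O3^2-)/2 = 1.965 × 10^-3 mol
From the 1:3 ratio, n(BrO3^-) in the aliquot = 1/3 × 1.965 × 10^-3 = 6.551 × 10^-4 mol
[BrO3^-] = 6.551 × 10^-4 / 0.01007 = 0.06505 mol/L

0.06505 M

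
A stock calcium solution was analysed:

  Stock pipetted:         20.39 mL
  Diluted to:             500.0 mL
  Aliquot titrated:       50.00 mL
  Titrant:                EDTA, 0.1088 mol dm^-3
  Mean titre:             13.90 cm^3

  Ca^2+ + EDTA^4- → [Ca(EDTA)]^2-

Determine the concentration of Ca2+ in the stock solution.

0.7417 mol/L

n(EDTA) = 0.01390 × 0.1088 = 1.512 × 10^-3 mol
n(Ca2+) in the aliquot = 1.512 × 10^-3 mol (1:1 ratio)
[Ca2+]_dilute = 1.512 × 10^-3 / 0.05000 = 0.03025 mol/L
Dilution factor = 500.0 / 20.39 = 24.52
[Ca2+]_stock = 0.03025 × 24.52 = 0.7417 mol/L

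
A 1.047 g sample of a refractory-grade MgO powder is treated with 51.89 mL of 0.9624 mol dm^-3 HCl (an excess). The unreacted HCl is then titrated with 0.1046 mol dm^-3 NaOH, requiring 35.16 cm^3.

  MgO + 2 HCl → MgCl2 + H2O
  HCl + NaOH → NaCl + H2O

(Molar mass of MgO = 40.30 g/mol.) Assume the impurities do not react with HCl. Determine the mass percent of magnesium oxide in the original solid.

n(HCl) added = 0.05189 × 0.9624 = 0.04994 mol
n(NaOH) used in back-titration = 0.03516 × 0.1046 = 3.678 × 10^-3 mol
n(HCl) left over = 3.678 × 10^-3 mol (1:1 ratio)
n(HCl) consumed by analyte = 0.04994 − 3.678 × 10^-3 = 0.04626 mol
From the 1:2 ratio, n(MgO) = 1/2 × 0.04626 = 0.02313 mol
mass of MgO = 0.02313 × 40.30 = 0.9322 g
% MgO = 0.9322 / 1.047 × 100 = 89.03 %

89.03 %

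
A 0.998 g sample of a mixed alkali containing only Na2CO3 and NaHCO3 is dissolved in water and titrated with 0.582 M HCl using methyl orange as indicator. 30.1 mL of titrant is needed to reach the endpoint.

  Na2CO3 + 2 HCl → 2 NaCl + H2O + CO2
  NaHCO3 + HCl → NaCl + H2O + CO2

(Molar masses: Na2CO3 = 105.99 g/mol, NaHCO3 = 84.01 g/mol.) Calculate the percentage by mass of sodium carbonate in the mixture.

81.1 %

n(HCl) = 0.0301 × 0.582 = 0.0175 mol
Let x = n(Na2CO3), y = n(NaHCO3).
Titrant: 2x + 1y = 0.0175;  mass: 105.99x + 84.01y = 0.998
Solving, x = 7.64 × 10^-3 mol, y = 2.24 × 10^-3 mol
mass of Na2CO3 = 7.64 × 10^-3 × 105.99 = 0.809 g
% Na2CO3 = 0.809 / 0.998 × 100 = 81.1 %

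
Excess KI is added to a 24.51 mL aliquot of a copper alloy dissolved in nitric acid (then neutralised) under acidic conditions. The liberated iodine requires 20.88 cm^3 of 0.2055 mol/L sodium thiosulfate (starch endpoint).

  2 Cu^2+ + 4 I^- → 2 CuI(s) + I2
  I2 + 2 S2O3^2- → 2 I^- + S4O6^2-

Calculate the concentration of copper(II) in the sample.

0.1751 mol/L

n(S2O3^2-) = 0.02088 × 0.2055 = 4.291 × 10^-3 mol
n(I2) = n(S2O3^2-)/2 = 2.145 × 10^-3 mol
From the 2:1 ratio, n(Cu2+) in the aliquot = 2/1 × 2.145 × 10^-3 = 4.291 × 10^-3 mol
[Cu2+] = 4.291 × 10^-3 / 0.02451 = 0.1751 mol/L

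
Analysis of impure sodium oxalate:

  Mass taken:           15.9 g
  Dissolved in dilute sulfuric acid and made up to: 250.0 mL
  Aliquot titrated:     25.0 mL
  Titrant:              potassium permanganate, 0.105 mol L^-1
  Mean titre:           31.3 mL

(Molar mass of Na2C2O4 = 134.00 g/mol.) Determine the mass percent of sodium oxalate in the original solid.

2 MnO4^- + 5 C2O4^2- + 16 H^+ → 2 Mn^2+ + 10 CO2 + 8 H2O
n(KMnO4) per titration = 0.0313 × 0.105 = 3.29 × 10^-3 mol
From the 5:2 ratio, n(Na2C2O4) in each aliquot = 5/2 × 3.29 × 10^-3 = 8.22 × 10^-3 mol
n(Na2C2O4) in the whole flask = 8.22 × 10^-3 × 250.0/25.0 = 0.0822 mol
mass of Na2C2O4 = 0.0822 × 134.00 = 11.0 g
% Na2C2O4 = 11.0 / 15.9 × 100 = 69.2 %

69.2 %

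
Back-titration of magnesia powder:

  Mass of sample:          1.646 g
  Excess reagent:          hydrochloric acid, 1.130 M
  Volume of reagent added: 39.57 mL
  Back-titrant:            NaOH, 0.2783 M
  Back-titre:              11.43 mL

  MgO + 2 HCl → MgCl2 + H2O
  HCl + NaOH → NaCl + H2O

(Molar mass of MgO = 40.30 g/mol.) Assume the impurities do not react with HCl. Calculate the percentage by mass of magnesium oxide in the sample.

50.84 %

n(HCl) added = 0.03957 × 1.130 = 0.04471 mol
n(NaOH) used in back-titration = 0.01143 × 0.2783 = 3.181 × 10^-3 mol
n(HCl) left over = 3.181 × 10^-3 mol (1:1 ratio)
n(HCl) consumed by analyte = 0.04471 − 3.181 × 10^-3 = 0.04153 mol
From the 1:2 ratio, n(MgO) = 1/2 × 0.04153 = 0.02077 mol
mass of MgO = 0.02077 × 40.30 = 0.8369 g
% MgO = 0.8369 / 1.646 × 100 = 50.84 %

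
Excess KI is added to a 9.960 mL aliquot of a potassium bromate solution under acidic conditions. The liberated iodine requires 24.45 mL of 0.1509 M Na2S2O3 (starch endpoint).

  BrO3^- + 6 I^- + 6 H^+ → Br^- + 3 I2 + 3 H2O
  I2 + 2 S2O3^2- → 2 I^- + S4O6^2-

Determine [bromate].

n(S2O3^2-) = 0.02445 × 0.1509 = 3.690 × 10^-3 mol
n(I2) = n(S2O3^2-)/2 = 1.845 × 10^-3 mol
From the 1:3 ratio, n(BrO3^-) in the aliquot = 1/3 × 1.845 × 10^-3 = 6.149 × 10^-4 mol
[BrO3^-] = 6.149 × 10^-4 / 0.009960 = 0.06174 mol/L

0.06174 M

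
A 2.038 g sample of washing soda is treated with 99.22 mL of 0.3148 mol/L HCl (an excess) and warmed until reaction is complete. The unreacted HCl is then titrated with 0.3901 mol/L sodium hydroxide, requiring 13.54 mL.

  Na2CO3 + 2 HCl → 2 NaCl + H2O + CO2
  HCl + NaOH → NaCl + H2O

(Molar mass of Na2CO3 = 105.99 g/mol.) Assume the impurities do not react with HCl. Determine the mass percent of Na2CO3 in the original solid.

67.49 %

n(HCl) added = 0.09922 × 0.3148 = 0.03123 mol
n(NaOH) used in back-titration = 0.01354 × 0.3901 = 5.282 × 10^-3 mol
n(HCl) left over = 5.282 × 10^-3 mol (1:1 ratio)
n(HCl) consumed by analyte = 0.03123 − 5.282 × 10^-3 = 0.02595 mol
From the 1:2 ratio, n(Na2CO3) = 1/2 × 0.02595 = 0.01298 mol
mass of Na2CO3 = 0.01298 × 105.99 = 1.375 g
% Na2CO3 = 1.375 / 2.038 × 100 = 67.49 %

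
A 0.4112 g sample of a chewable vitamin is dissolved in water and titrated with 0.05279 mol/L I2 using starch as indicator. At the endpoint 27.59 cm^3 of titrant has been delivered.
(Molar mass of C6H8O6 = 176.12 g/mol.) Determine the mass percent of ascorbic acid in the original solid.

62.38 %

C6H8O6 + I2 → C6H6O6 + 2 HI
n(I2) = 0.02759 L × 0.05279 mol/L = 1.456 × 10^-3 mol
n(C6H8O6) = 1.456 × 10^-3 mol (1:1 ratio)
mass of C6H8O6 = 1.456 × 10^-3 × 176.12 g/mol = 0.2565 g
% C6H8O6 = 0.2565 / 0.4112 × 100 = 62.38 %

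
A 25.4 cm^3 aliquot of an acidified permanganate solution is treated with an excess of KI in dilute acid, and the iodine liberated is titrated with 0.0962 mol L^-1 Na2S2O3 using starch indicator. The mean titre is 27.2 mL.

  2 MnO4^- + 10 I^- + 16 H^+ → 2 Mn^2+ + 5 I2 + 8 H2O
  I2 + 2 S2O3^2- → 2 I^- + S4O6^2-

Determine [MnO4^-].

n(S2O3^2-) = 0.0272 × 0.0962 = 2.62 × 10^-3 mol
n(I2) = n(S2O3^2-)/2 = 1.31 × 10^-3 mol
From the 2:5 ratio, n(MnO4^-) in the aliquot = 2/5 × 1.31 × 10^-3 = 5.23 × 10^-4 mol
[MnO4^-] = 5.23 × 10^-4 / 0.0254 = 0.0206 mol/L

0.0206 mol/L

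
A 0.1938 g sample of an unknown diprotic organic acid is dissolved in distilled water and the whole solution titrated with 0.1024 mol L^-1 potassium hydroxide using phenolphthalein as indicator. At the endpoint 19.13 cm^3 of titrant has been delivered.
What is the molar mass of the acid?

197.9 g/mol

n(KOH) = 0.01913 L × 0.1024 mol/L = 1.959 × 10^-3 mol
From the 1:2 ratio, n(H2A) = 1/2 × 1.959 × 10^-3 = 9.795 × 10^-4 mol
M = m / n = 0.1938 g / 9.795 × 10^-4 mol = 197.9 g/mol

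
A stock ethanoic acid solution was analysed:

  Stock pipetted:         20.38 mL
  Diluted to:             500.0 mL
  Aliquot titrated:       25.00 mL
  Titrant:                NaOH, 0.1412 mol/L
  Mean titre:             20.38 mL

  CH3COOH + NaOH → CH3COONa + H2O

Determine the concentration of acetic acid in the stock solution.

n(NaOH) = 0.02038 × 0.1412 = 2.878 × 10^-3 mol
n(CH3COOH) in the aliquot = 2.878 × 10^-3 mol (1:1 ratio)
[CH3COOH]_dilute = 2.878 × 10^-3 / 0.02500 = 0.1151 mol/L
Dilution factor = 500.0 / 20.38 = 24.53
[CH3COOH]_stock = 0.1151 × 24.53 = 2.824 mol/L

2.824 mol/L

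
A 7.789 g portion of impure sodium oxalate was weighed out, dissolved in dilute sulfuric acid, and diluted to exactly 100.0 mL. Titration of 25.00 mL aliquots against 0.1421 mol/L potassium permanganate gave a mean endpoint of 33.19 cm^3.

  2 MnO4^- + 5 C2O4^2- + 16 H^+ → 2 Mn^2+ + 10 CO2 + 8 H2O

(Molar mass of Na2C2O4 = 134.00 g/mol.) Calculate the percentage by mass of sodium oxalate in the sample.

81.14 %

n(KMnO4) per titration = 0.03319 × 0.1421 = 4.716 × 10^-3 mol
From the 5:2 ratio, n(Na2C2O4) in each aliquot = 5/2 × 4.716 × 10^-3 = 0.01179 mol
n(Na2C2O4) in the whole flask = 0.01179 × 100.0/25.00 = 0.04716 mol
mass of Na2C2O4 = 0.04716 × 134.00 = 6.320 g
% Na2C2O4 = 6.320 / 7.789 × 100 = 81.14 %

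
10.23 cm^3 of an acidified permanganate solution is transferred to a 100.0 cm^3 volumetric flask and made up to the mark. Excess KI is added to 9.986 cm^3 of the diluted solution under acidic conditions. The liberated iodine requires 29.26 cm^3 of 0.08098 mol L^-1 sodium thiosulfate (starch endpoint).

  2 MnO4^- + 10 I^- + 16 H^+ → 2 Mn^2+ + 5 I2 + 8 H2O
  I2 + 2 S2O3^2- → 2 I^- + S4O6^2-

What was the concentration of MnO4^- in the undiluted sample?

n(S2O3^2-) = 0.02926 × 0.08098 = 2.369 × 10^-3 mol
n(I2) = n(S2O3^2-)/2 = 1.185 × 10^-3 mol
From the 2:5 ratio, n(MnO4^-) in the aliquot = 2/5 × 1.185 × 10^-3 = 4.739 × 10^-4 mol
[MnO4^-]_dilute = 4.739 × 10^-4 / 0.009986 = 0.04746 mol/L
[MnO4^-]_original = 0.04746 × 100.0/10.23 = 0.4639 mol/L

0.4639 mol/L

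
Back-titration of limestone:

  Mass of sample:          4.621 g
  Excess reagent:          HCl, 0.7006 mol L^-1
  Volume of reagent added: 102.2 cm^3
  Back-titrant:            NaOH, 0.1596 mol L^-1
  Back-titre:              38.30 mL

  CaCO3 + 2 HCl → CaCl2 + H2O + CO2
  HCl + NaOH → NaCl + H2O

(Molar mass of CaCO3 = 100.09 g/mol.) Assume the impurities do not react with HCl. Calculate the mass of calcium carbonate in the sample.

3.277 g

n(HCl) added = 0.1022 × 0.7006 = 0.07160 mol
n(NaOH) used in back-titration = 0.03830 × 0.1596 = 6.113 × 10^-3 mol
n(HCl) left over = 6.113 × 10^-3 mol (1:1 ratio)
n(HCl) consumed by analyte = 0.07160 − 6.113 × 10^-3 = 0.06549 mol
From the 1:2 ratio, n(CaCO3) = 1/2 × 0.06549 = 0.03274 mol
mass of CaCO3 = 0.03274 × 100.09 = 3.277 g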